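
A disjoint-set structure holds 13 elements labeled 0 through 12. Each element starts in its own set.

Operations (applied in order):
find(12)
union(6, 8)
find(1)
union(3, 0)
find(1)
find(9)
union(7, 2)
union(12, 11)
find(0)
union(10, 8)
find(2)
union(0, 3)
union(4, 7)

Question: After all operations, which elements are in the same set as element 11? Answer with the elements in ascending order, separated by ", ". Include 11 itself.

Step 1: find(12) -> no change; set of 12 is {12}
Step 2: union(6, 8) -> merged; set of 6 now {6, 8}
Step 3: find(1) -> no change; set of 1 is {1}
Step 4: union(3, 0) -> merged; set of 3 now {0, 3}
Step 5: find(1) -> no change; set of 1 is {1}
Step 6: find(9) -> no change; set of 9 is {9}
Step 7: union(7, 2) -> merged; set of 7 now {2, 7}
Step 8: union(12, 11) -> merged; set of 12 now {11, 12}
Step 9: find(0) -> no change; set of 0 is {0, 3}
Step 10: union(10, 8) -> merged; set of 10 now {6, 8, 10}
Step 11: find(2) -> no change; set of 2 is {2, 7}
Step 12: union(0, 3) -> already same set; set of 0 now {0, 3}
Step 13: union(4, 7) -> merged; set of 4 now {2, 4, 7}
Component of 11: {11, 12}

Answer: 11, 12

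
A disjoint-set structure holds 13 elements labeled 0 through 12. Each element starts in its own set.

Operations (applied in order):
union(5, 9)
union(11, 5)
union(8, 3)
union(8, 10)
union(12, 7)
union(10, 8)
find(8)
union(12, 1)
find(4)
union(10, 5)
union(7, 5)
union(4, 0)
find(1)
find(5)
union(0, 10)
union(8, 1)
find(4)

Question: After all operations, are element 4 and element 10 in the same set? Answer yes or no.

Step 1: union(5, 9) -> merged; set of 5 now {5, 9}
Step 2: union(11, 5) -> merged; set of 11 now {5, 9, 11}
Step 3: union(8, 3) -> merged; set of 8 now {3, 8}
Step 4: union(8, 10) -> merged; set of 8 now {3, 8, 10}
Step 5: union(12, 7) -> merged; set of 12 now {7, 12}
Step 6: union(10, 8) -> already same set; set of 10 now {3, 8, 10}
Step 7: find(8) -> no change; set of 8 is {3, 8, 10}
Step 8: union(12, 1) -> merged; set of 12 now {1, 7, 12}
Step 9: find(4) -> no change; set of 4 is {4}
Step 10: union(10, 5) -> merged; set of 10 now {3, 5, 8, 9, 10, 11}
Step 11: union(7, 5) -> merged; set of 7 now {1, 3, 5, 7, 8, 9, 10, 11, 12}
Step 12: union(4, 0) -> merged; set of 4 now {0, 4}
Step 13: find(1) -> no change; set of 1 is {1, 3, 5, 7, 8, 9, 10, 11, 12}
Step 14: find(5) -> no change; set of 5 is {1, 3, 5, 7, 8, 9, 10, 11, 12}
Step 15: union(0, 10) -> merged; set of 0 now {0, 1, 3, 4, 5, 7, 8, 9, 10, 11, 12}
Step 16: union(8, 1) -> already same set; set of 8 now {0, 1, 3, 4, 5, 7, 8, 9, 10, 11, 12}
Step 17: find(4) -> no change; set of 4 is {0, 1, 3, 4, 5, 7, 8, 9, 10, 11, 12}
Set of 4: {0, 1, 3, 4, 5, 7, 8, 9, 10, 11, 12}; 10 is a member.

Answer: yes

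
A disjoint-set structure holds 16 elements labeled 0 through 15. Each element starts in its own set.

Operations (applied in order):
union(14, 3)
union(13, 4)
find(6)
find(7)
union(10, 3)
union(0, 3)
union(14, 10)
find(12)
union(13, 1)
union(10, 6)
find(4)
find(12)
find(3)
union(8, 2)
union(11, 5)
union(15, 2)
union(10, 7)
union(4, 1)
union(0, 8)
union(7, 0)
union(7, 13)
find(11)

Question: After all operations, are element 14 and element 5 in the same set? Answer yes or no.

Answer: no

Derivation:
Step 1: union(14, 3) -> merged; set of 14 now {3, 14}
Step 2: union(13, 4) -> merged; set of 13 now {4, 13}
Step 3: find(6) -> no change; set of 6 is {6}
Step 4: find(7) -> no change; set of 7 is {7}
Step 5: union(10, 3) -> merged; set of 10 now {3, 10, 14}
Step 6: union(0, 3) -> merged; set of 0 now {0, 3, 10, 14}
Step 7: union(14, 10) -> already same set; set of 14 now {0, 3, 10, 14}
Step 8: find(12) -> no change; set of 12 is {12}
Step 9: union(13, 1) -> merged; set of 13 now {1, 4, 13}
Step 10: union(10, 6) -> merged; set of 10 now {0, 3, 6, 10, 14}
Step 11: find(4) -> no change; set of 4 is {1, 4, 13}
Step 12: find(12) -> no change; set of 12 is {12}
Step 13: find(3) -> no change; set of 3 is {0, 3, 6, 10, 14}
Step 14: union(8, 2) -> merged; set of 8 now {2, 8}
Step 15: union(11, 5) -> merged; set of 11 now {5, 11}
Step 16: union(15, 2) -> merged; set of 15 now {2, 8, 15}
Step 17: union(10, 7) -> merged; set of 10 now {0, 3, 6, 7, 10, 14}
Step 18: union(4, 1) -> already same set; set of 4 now {1, 4, 13}
Step 19: union(0, 8) -> merged; set of 0 now {0, 2, 3, 6, 7, 8, 10, 14, 15}
Step 20: union(7, 0) -> already same set; set of 7 now {0, 2, 3, 6, 7, 8, 10, 14, 15}
Step 21: union(7, 13) -> merged; set of 7 now {0, 1, 2, 3, 4, 6, 7, 8, 10, 13, 14, 15}
Step 22: find(11) -> no change; set of 11 is {5, 11}
Set of 14: {0, 1, 2, 3, 4, 6, 7, 8, 10, 13, 14, 15}; 5 is not a member.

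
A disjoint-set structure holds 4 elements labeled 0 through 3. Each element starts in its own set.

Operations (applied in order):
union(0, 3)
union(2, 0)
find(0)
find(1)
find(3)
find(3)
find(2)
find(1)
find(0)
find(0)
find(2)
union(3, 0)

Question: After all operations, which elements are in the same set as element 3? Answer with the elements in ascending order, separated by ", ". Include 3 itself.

Step 1: union(0, 3) -> merged; set of 0 now {0, 3}
Step 2: union(2, 0) -> merged; set of 2 now {0, 2, 3}
Step 3: find(0) -> no change; set of 0 is {0, 2, 3}
Step 4: find(1) -> no change; set of 1 is {1}
Step 5: find(3) -> no change; set of 3 is {0, 2, 3}
Step 6: find(3) -> no change; set of 3 is {0, 2, 3}
Step 7: find(2) -> no change; set of 2 is {0, 2, 3}
Step 8: find(1) -> no change; set of 1 is {1}
Step 9: find(0) -> no change; set of 0 is {0, 2, 3}
Step 10: find(0) -> no change; set of 0 is {0, 2, 3}
Step 11: find(2) -> no change; set of 2 is {0, 2, 3}
Step 12: union(3, 0) -> already same set; set of 3 now {0, 2, 3}
Component of 3: {0, 2, 3}

Answer: 0, 2, 3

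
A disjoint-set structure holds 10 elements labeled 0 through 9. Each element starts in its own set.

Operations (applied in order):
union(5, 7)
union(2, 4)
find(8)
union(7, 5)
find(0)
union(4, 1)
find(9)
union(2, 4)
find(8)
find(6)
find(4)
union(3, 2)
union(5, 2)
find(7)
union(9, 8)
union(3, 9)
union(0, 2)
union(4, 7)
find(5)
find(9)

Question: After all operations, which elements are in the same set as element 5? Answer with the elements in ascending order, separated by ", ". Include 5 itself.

Step 1: union(5, 7) -> merged; set of 5 now {5, 7}
Step 2: union(2, 4) -> merged; set of 2 now {2, 4}
Step 3: find(8) -> no change; set of 8 is {8}
Step 4: union(7, 5) -> already same set; set of 7 now {5, 7}
Step 5: find(0) -> no change; set of 0 is {0}
Step 6: union(4, 1) -> merged; set of 4 now {1, 2, 4}
Step 7: find(9) -> no change; set of 9 is {9}
Step 8: union(2, 4) -> already same set; set of 2 now {1, 2, 4}
Step 9: find(8) -> no change; set of 8 is {8}
Step 10: find(6) -> no change; set of 6 is {6}
Step 11: find(4) -> no change; set of 4 is {1, 2, 4}
Step 12: union(3, 2) -> merged; set of 3 now {1, 2, 3, 4}
Step 13: union(5, 2) -> merged; set of 5 now {1, 2, 3, 4, 5, 7}
Step 14: find(7) -> no change; set of 7 is {1, 2, 3, 4, 5, 7}
Step 15: union(9, 8) -> merged; set of 9 now {8, 9}
Step 16: union(3, 9) -> merged; set of 3 now {1, 2, 3, 4, 5, 7, 8, 9}
Step 17: union(0, 2) -> merged; set of 0 now {0, 1, 2, 3, 4, 5, 7, 8, 9}
Step 18: union(4, 7) -> already same set; set of 4 now {0, 1, 2, 3, 4, 5, 7, 8, 9}
Step 19: find(5) -> no change; set of 5 is {0, 1, 2, 3, 4, 5, 7, 8, 9}
Step 20: find(9) -> no change; set of 9 is {0, 1, 2, 3, 4, 5, 7, 8, 9}
Component of 5: {0, 1, 2, 3, 4, 5, 7, 8, 9}

Answer: 0, 1, 2, 3, 4, 5, 7, 8, 9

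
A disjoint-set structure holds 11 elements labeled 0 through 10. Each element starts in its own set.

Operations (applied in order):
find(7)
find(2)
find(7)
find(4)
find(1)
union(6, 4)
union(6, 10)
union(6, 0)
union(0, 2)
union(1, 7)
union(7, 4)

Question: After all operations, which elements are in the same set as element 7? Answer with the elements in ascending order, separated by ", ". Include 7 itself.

Answer: 0, 1, 2, 4, 6, 7, 10

Derivation:
Step 1: find(7) -> no change; set of 7 is {7}
Step 2: find(2) -> no change; set of 2 is {2}
Step 3: find(7) -> no change; set of 7 is {7}
Step 4: find(4) -> no change; set of 4 is {4}
Step 5: find(1) -> no change; set of 1 is {1}
Step 6: union(6, 4) -> merged; set of 6 now {4, 6}
Step 7: union(6, 10) -> merged; set of 6 now {4, 6, 10}
Step 8: union(6, 0) -> merged; set of 6 now {0, 4, 6, 10}
Step 9: union(0, 2) -> merged; set of 0 now {0, 2, 4, 6, 10}
Step 10: union(1, 7) -> merged; set of 1 now {1, 7}
Step 11: union(7, 4) -> merged; set of 7 now {0, 1, 2, 4, 6, 7, 10}
Component of 7: {0, 1, 2, 4, 6, 7, 10}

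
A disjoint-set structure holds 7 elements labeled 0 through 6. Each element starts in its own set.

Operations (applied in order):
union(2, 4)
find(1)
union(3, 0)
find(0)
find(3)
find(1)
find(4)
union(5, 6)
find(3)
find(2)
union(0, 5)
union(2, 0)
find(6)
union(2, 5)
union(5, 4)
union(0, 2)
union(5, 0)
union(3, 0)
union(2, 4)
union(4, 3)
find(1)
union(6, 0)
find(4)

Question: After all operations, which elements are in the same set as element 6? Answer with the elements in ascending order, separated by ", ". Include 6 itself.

Step 1: union(2, 4) -> merged; set of 2 now {2, 4}
Step 2: find(1) -> no change; set of 1 is {1}
Step 3: union(3, 0) -> merged; set of 3 now {0, 3}
Step 4: find(0) -> no change; set of 0 is {0, 3}
Step 5: find(3) -> no change; set of 3 is {0, 3}
Step 6: find(1) -> no change; set of 1 is {1}
Step 7: find(4) -> no change; set of 4 is {2, 4}
Step 8: union(5, 6) -> merged; set of 5 now {5, 6}
Step 9: find(3) -> no change; set of 3 is {0, 3}
Step 10: find(2) -> no change; set of 2 is {2, 4}
Step 11: union(0, 5) -> merged; set of 0 now {0, 3, 5, 6}
Step 12: union(2, 0) -> merged; set of 2 now {0, 2, 3, 4, 5, 6}
Step 13: find(6) -> no change; set of 6 is {0, 2, 3, 4, 5, 6}
Step 14: union(2, 5) -> already same set; set of 2 now {0, 2, 3, 4, 5, 6}
Step 15: union(5, 4) -> already same set; set of 5 now {0, 2, 3, 4, 5, 6}
Step 16: union(0, 2) -> already same set; set of 0 now {0, 2, 3, 4, 5, 6}
Step 17: union(5, 0) -> already same set; set of 5 now {0, 2, 3, 4, 5, 6}
Step 18: union(3, 0) -> already same set; set of 3 now {0, 2, 3, 4, 5, 6}
Step 19: union(2, 4) -> already same set; set of 2 now {0, 2, 3, 4, 5, 6}
Step 20: union(4, 3) -> already same set; set of 4 now {0, 2, 3, 4, 5, 6}
Step 21: find(1) -> no change; set of 1 is {1}
Step 22: union(6, 0) -> already same set; set of 6 now {0, 2, 3, 4, 5, 6}
Step 23: find(4) -> no change; set of 4 is {0, 2, 3, 4, 5, 6}
Component of 6: {0, 2, 3, 4, 5, 6}

Answer: 0, 2, 3, 4, 5, 6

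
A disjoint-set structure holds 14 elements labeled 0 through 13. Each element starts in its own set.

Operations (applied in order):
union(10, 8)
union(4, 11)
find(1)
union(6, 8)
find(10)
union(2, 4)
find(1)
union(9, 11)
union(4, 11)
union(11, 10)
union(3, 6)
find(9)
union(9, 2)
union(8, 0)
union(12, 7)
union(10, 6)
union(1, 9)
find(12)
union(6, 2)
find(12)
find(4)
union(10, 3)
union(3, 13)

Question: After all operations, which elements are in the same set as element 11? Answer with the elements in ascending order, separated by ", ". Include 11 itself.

Step 1: union(10, 8) -> merged; set of 10 now {8, 10}
Step 2: union(4, 11) -> merged; set of 4 now {4, 11}
Step 3: find(1) -> no change; set of 1 is {1}
Step 4: union(6, 8) -> merged; set of 6 now {6, 8, 10}
Step 5: find(10) -> no change; set of 10 is {6, 8, 10}
Step 6: union(2, 4) -> merged; set of 2 now {2, 4, 11}
Step 7: find(1) -> no change; set of 1 is {1}
Step 8: union(9, 11) -> merged; set of 9 now {2, 4, 9, 11}
Step 9: union(4, 11) -> already same set; set of 4 now {2, 4, 9, 11}
Step 10: union(11, 10) -> merged; set of 11 now {2, 4, 6, 8, 9, 10, 11}
Step 11: union(3, 6) -> merged; set of 3 now {2, 3, 4, 6, 8, 9, 10, 11}
Step 12: find(9) -> no change; set of 9 is {2, 3, 4, 6, 8, 9, 10, 11}
Step 13: union(9, 2) -> already same set; set of 9 now {2, 3, 4, 6, 8, 9, 10, 11}
Step 14: union(8, 0) -> merged; set of 8 now {0, 2, 3, 4, 6, 8, 9, 10, 11}
Step 15: union(12, 7) -> merged; set of 12 now {7, 12}
Step 16: union(10, 6) -> already same set; set of 10 now {0, 2, 3, 4, 6, 8, 9, 10, 11}
Step 17: union(1, 9) -> merged; set of 1 now {0, 1, 2, 3, 4, 6, 8, 9, 10, 11}
Step 18: find(12) -> no change; set of 12 is {7, 12}
Step 19: union(6, 2) -> already same set; set of 6 now {0, 1, 2, 3, 4, 6, 8, 9, 10, 11}
Step 20: find(12) -> no change; set of 12 is {7, 12}
Step 21: find(4) -> no change; set of 4 is {0, 1, 2, 3, 4, 6, 8, 9, 10, 11}
Step 22: union(10, 3) -> already same set; set of 10 now {0, 1, 2, 3, 4, 6, 8, 9, 10, 11}
Step 23: union(3, 13) -> merged; set of 3 now {0, 1, 2, 3, 4, 6, 8, 9, 10, 11, 13}
Component of 11: {0, 1, 2, 3, 4, 6, 8, 9, 10, 11, 13}

Answer: 0, 1, 2, 3, 4, 6, 8, 9, 10, 11, 13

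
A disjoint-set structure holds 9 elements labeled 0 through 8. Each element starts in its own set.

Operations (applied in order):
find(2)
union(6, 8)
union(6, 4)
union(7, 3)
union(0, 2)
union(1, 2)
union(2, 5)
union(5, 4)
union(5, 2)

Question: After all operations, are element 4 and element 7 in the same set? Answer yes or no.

Step 1: find(2) -> no change; set of 2 is {2}
Step 2: union(6, 8) -> merged; set of 6 now {6, 8}
Step 3: union(6, 4) -> merged; set of 6 now {4, 6, 8}
Step 4: union(7, 3) -> merged; set of 7 now {3, 7}
Step 5: union(0, 2) -> merged; set of 0 now {0, 2}
Step 6: union(1, 2) -> merged; set of 1 now {0, 1, 2}
Step 7: union(2, 5) -> merged; set of 2 now {0, 1, 2, 5}
Step 8: union(5, 4) -> merged; set of 5 now {0, 1, 2, 4, 5, 6, 8}
Step 9: union(5, 2) -> already same set; set of 5 now {0, 1, 2, 4, 5, 6, 8}
Set of 4: {0, 1, 2, 4, 5, 6, 8}; 7 is not a member.

Answer: no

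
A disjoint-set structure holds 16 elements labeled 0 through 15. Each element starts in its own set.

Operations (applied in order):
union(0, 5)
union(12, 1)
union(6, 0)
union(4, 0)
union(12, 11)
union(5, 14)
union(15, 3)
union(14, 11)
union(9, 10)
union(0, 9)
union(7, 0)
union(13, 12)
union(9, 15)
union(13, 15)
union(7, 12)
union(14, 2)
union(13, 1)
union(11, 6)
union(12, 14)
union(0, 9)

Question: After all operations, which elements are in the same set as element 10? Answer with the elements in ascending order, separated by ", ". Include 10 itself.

Answer: 0, 1, 2, 3, 4, 5, 6, 7, 9, 10, 11, 12, 13, 14, 15

Derivation:
Step 1: union(0, 5) -> merged; set of 0 now {0, 5}
Step 2: union(12, 1) -> merged; set of 12 now {1, 12}
Step 3: union(6, 0) -> merged; set of 6 now {0, 5, 6}
Step 4: union(4, 0) -> merged; set of 4 now {0, 4, 5, 6}
Step 5: union(12, 11) -> merged; set of 12 now {1, 11, 12}
Step 6: union(5, 14) -> merged; set of 5 now {0, 4, 5, 6, 14}
Step 7: union(15, 3) -> merged; set of 15 now {3, 15}
Step 8: union(14, 11) -> merged; set of 14 now {0, 1, 4, 5, 6, 11, 12, 14}
Step 9: union(9, 10) -> merged; set of 9 now {9, 10}
Step 10: union(0, 9) -> merged; set of 0 now {0, 1, 4, 5, 6, 9, 10, 11, 12, 14}
Step 11: union(7, 0) -> merged; set of 7 now {0, 1, 4, 5, 6, 7, 9, 10, 11, 12, 14}
Step 12: union(13, 12) -> merged; set of 13 now {0, 1, 4, 5, 6, 7, 9, 10, 11, 12, 13, 14}
Step 13: union(9, 15) -> merged; set of 9 now {0, 1, 3, 4, 5, 6, 7, 9, 10, 11, 12, 13, 14, 15}
Step 14: union(13, 15) -> already same set; set of 13 now {0, 1, 3, 4, 5, 6, 7, 9, 10, 11, 12, 13, 14, 15}
Step 15: union(7, 12) -> already same set; set of 7 now {0, 1, 3, 4, 5, 6, 7, 9, 10, 11, 12, 13, 14, 15}
Step 16: union(14, 2) -> merged; set of 14 now {0, 1, 2, 3, 4, 5, 6, 7, 9, 10, 11, 12, 13, 14, 15}
Step 17: union(13, 1) -> already same set; set of 13 now {0, 1, 2, 3, 4, 5, 6, 7, 9, 10, 11, 12, 13, 14, 15}
Step 18: union(11, 6) -> already same set; set of 11 now {0, 1, 2, 3, 4, 5, 6, 7, 9, 10, 11, 12, 13, 14, 15}
Step 19: union(12, 14) -> already same set; set of 12 now {0, 1, 2, 3, 4, 5, 6, 7, 9, 10, 11, 12, 13, 14, 15}
Step 20: union(0, 9) -> already same set; set of 0 now {0, 1, 2, 3, 4, 5, 6, 7, 9, 10, 11, 12, 13, 14, 15}
Component of 10: {0, 1, 2, 3, 4, 5, 6, 7, 9, 10, 11, 12, 13, 14, 15}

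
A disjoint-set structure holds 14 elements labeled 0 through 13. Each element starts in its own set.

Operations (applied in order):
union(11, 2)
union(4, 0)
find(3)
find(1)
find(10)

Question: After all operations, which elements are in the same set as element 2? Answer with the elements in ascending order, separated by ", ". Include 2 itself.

Answer: 2, 11

Derivation:
Step 1: union(11, 2) -> merged; set of 11 now {2, 11}
Step 2: union(4, 0) -> merged; set of 4 now {0, 4}
Step 3: find(3) -> no change; set of 3 is {3}
Step 4: find(1) -> no change; set of 1 is {1}
Step 5: find(10) -> no change; set of 10 is {10}
Component of 2: {2, 11}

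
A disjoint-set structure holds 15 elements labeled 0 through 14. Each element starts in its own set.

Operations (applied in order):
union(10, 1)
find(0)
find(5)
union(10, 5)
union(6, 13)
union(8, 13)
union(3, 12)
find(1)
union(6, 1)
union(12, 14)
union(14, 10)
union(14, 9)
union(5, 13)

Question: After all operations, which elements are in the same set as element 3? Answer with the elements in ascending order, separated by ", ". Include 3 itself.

Step 1: union(10, 1) -> merged; set of 10 now {1, 10}
Step 2: find(0) -> no change; set of 0 is {0}
Step 3: find(5) -> no change; set of 5 is {5}
Step 4: union(10, 5) -> merged; set of 10 now {1, 5, 10}
Step 5: union(6, 13) -> merged; set of 6 now {6, 13}
Step 6: union(8, 13) -> merged; set of 8 now {6, 8, 13}
Step 7: union(3, 12) -> merged; set of 3 now {3, 12}
Step 8: find(1) -> no change; set of 1 is {1, 5, 10}
Step 9: union(6, 1) -> merged; set of 6 now {1, 5, 6, 8, 10, 13}
Step 10: union(12, 14) -> merged; set of 12 now {3, 12, 14}
Step 11: union(14, 10) -> merged; set of 14 now {1, 3, 5, 6, 8, 10, 12, 13, 14}
Step 12: union(14, 9) -> merged; set of 14 now {1, 3, 5, 6, 8, 9, 10, 12, 13, 14}
Step 13: union(5, 13) -> already same set; set of 5 now {1, 3, 5, 6, 8, 9, 10, 12, 13, 14}
Component of 3: {1, 3, 5, 6, 8, 9, 10, 12, 13, 14}

Answer: 1, 3, 5, 6, 8, 9, 10, 12, 13, 14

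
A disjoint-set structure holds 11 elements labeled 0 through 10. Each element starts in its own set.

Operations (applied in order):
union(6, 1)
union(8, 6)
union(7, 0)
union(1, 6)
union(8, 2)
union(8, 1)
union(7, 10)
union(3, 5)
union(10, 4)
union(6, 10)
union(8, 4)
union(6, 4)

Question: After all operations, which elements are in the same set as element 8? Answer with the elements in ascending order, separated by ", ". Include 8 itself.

Step 1: union(6, 1) -> merged; set of 6 now {1, 6}
Step 2: union(8, 6) -> merged; set of 8 now {1, 6, 8}
Step 3: union(7, 0) -> merged; set of 7 now {0, 7}
Step 4: union(1, 6) -> already same set; set of 1 now {1, 6, 8}
Step 5: union(8, 2) -> merged; set of 8 now {1, 2, 6, 8}
Step 6: union(8, 1) -> already same set; set of 8 now {1, 2, 6, 8}
Step 7: union(7, 10) -> merged; set of 7 now {0, 7, 10}
Step 8: union(3, 5) -> merged; set of 3 now {3, 5}
Step 9: union(10, 4) -> merged; set of 10 now {0, 4, 7, 10}
Step 10: union(6, 10) -> merged; set of 6 now {0, 1, 2, 4, 6, 7, 8, 10}
Step 11: union(8, 4) -> already same set; set of 8 now {0, 1, 2, 4, 6, 7, 8, 10}
Step 12: union(6, 4) -> already same set; set of 6 now {0, 1, 2, 4, 6, 7, 8, 10}
Component of 8: {0, 1, 2, 4, 6, 7, 8, 10}

Answer: 0, 1, 2, 4, 6, 7, 8, 10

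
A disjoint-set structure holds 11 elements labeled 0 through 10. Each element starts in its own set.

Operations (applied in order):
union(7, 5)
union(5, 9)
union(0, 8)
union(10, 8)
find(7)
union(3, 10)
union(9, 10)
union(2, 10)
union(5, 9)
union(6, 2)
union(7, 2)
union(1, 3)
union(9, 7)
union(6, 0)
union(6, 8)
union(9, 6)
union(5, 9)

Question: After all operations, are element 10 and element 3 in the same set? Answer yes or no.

Step 1: union(7, 5) -> merged; set of 7 now {5, 7}
Step 2: union(5, 9) -> merged; set of 5 now {5, 7, 9}
Step 3: union(0, 8) -> merged; set of 0 now {0, 8}
Step 4: union(10, 8) -> merged; set of 10 now {0, 8, 10}
Step 5: find(7) -> no change; set of 7 is {5, 7, 9}
Step 6: union(3, 10) -> merged; set of 3 now {0, 3, 8, 10}
Step 7: union(9, 10) -> merged; set of 9 now {0, 3, 5, 7, 8, 9, 10}
Step 8: union(2, 10) -> merged; set of 2 now {0, 2, 3, 5, 7, 8, 9, 10}
Step 9: union(5, 9) -> already same set; set of 5 now {0, 2, 3, 5, 7, 8, 9, 10}
Step 10: union(6, 2) -> merged; set of 6 now {0, 2, 3, 5, 6, 7, 8, 9, 10}
Step 11: union(7, 2) -> already same set; set of 7 now {0, 2, 3, 5, 6, 7, 8, 9, 10}
Step 12: union(1, 3) -> merged; set of 1 now {0, 1, 2, 3, 5, 6, 7, 8, 9, 10}
Step 13: union(9, 7) -> already same set; set of 9 now {0, 1, 2, 3, 5, 6, 7, 8, 9, 10}
Step 14: union(6, 0) -> already same set; set of 6 now {0, 1, 2, 3, 5, 6, 7, 8, 9, 10}
Step 15: union(6, 8) -> already same set; set of 6 now {0, 1, 2, 3, 5, 6, 7, 8, 9, 10}
Step 16: union(9, 6) -> already same set; set of 9 now {0, 1, 2, 3, 5, 6, 7, 8, 9, 10}
Step 17: union(5, 9) -> already same set; set of 5 now {0, 1, 2, 3, 5, 6, 7, 8, 9, 10}
Set of 10: {0, 1, 2, 3, 5, 6, 7, 8, 9, 10}; 3 is a member.

Answer: yes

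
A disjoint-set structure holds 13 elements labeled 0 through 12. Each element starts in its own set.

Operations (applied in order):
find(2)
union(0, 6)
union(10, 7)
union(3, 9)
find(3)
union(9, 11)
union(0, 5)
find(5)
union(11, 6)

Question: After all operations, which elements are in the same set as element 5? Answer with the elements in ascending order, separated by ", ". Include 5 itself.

Step 1: find(2) -> no change; set of 2 is {2}
Step 2: union(0, 6) -> merged; set of 0 now {0, 6}
Step 3: union(10, 7) -> merged; set of 10 now {7, 10}
Step 4: union(3, 9) -> merged; set of 3 now {3, 9}
Step 5: find(3) -> no change; set of 3 is {3, 9}
Step 6: union(9, 11) -> merged; set of 9 now {3, 9, 11}
Step 7: union(0, 5) -> merged; set of 0 now {0, 5, 6}
Step 8: find(5) -> no change; set of 5 is {0, 5, 6}
Step 9: union(11, 6) -> merged; set of 11 now {0, 3, 5, 6, 9, 11}
Component of 5: {0, 3, 5, 6, 9, 11}

Answer: 0, 3, 5, 6, 9, 11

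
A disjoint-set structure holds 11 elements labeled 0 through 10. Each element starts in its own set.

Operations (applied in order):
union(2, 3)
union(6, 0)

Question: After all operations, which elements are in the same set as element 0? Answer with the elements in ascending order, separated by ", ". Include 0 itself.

Step 1: union(2, 3) -> merged; set of 2 now {2, 3}
Step 2: union(6, 0) -> merged; set of 6 now {0, 6}
Component of 0: {0, 6}

Answer: 0, 6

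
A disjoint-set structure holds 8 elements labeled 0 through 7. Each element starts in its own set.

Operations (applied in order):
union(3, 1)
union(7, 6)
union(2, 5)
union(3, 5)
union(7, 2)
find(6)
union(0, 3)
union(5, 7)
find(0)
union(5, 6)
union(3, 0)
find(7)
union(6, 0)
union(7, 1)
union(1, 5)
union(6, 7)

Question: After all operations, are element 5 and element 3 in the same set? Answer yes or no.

Answer: yes

Derivation:
Step 1: union(3, 1) -> merged; set of 3 now {1, 3}
Step 2: union(7, 6) -> merged; set of 7 now {6, 7}
Step 3: union(2, 5) -> merged; set of 2 now {2, 5}
Step 4: union(3, 5) -> merged; set of 3 now {1, 2, 3, 5}
Step 5: union(7, 2) -> merged; set of 7 now {1, 2, 3, 5, 6, 7}
Step 6: find(6) -> no change; set of 6 is {1, 2, 3, 5, 6, 7}
Step 7: union(0, 3) -> merged; set of 0 now {0, 1, 2, 3, 5, 6, 7}
Step 8: union(5, 7) -> already same set; set of 5 now {0, 1, 2, 3, 5, 6, 7}
Step 9: find(0) -> no change; set of 0 is {0, 1, 2, 3, 5, 6, 7}
Step 10: union(5, 6) -> already same set; set of 5 now {0, 1, 2, 3, 5, 6, 7}
Step 11: union(3, 0) -> already same set; set of 3 now {0, 1, 2, 3, 5, 6, 7}
Step 12: find(7) -> no change; set of 7 is {0, 1, 2, 3, 5, 6, 7}
Step 13: union(6, 0) -> already same set; set of 6 now {0, 1, 2, 3, 5, 6, 7}
Step 14: union(7, 1) -> already same set; set of 7 now {0, 1, 2, 3, 5, 6, 7}
Step 15: union(1, 5) -> already same set; set of 1 now {0, 1, 2, 3, 5, 6, 7}
Step 16: union(6, 7) -> already same set; set of 6 now {0, 1, 2, 3, 5, 6, 7}
Set of 5: {0, 1, 2, 3, 5, 6, 7}; 3 is a member.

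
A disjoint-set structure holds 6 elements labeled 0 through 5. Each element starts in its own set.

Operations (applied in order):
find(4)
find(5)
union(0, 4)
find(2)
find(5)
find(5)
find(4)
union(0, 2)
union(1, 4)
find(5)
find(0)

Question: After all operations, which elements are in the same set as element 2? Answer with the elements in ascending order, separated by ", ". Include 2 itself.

Step 1: find(4) -> no change; set of 4 is {4}
Step 2: find(5) -> no change; set of 5 is {5}
Step 3: union(0, 4) -> merged; set of 0 now {0, 4}
Step 4: find(2) -> no change; set of 2 is {2}
Step 5: find(5) -> no change; set of 5 is {5}
Step 6: find(5) -> no change; set of 5 is {5}
Step 7: find(4) -> no change; set of 4 is {0, 4}
Step 8: union(0, 2) -> merged; set of 0 now {0, 2, 4}
Step 9: union(1, 4) -> merged; set of 1 now {0, 1, 2, 4}
Step 10: find(5) -> no change; set of 5 is {5}
Step 11: find(0) -> no change; set of 0 is {0, 1, 2, 4}
Component of 2: {0, 1, 2, 4}

Answer: 0, 1, 2, 4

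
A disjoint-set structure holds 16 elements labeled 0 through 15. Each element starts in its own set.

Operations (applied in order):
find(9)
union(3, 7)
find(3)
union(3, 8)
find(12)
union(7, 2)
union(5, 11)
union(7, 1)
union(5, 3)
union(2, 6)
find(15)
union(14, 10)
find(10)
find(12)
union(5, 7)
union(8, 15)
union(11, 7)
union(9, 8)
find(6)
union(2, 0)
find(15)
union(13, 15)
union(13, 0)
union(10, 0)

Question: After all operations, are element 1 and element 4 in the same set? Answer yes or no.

Step 1: find(9) -> no change; set of 9 is {9}
Step 2: union(3, 7) -> merged; set of 3 now {3, 7}
Step 3: find(3) -> no change; set of 3 is {3, 7}
Step 4: union(3, 8) -> merged; set of 3 now {3, 7, 8}
Step 5: find(12) -> no change; set of 12 is {12}
Step 6: union(7, 2) -> merged; set of 7 now {2, 3, 7, 8}
Step 7: union(5, 11) -> merged; set of 5 now {5, 11}
Step 8: union(7, 1) -> merged; set of 7 now {1, 2, 3, 7, 8}
Step 9: union(5, 3) -> merged; set of 5 now {1, 2, 3, 5, 7, 8, 11}
Step 10: union(2, 6) -> merged; set of 2 now {1, 2, 3, 5, 6, 7, 8, 11}
Step 11: find(15) -> no change; set of 15 is {15}
Step 12: union(14, 10) -> merged; set of 14 now {10, 14}
Step 13: find(10) -> no change; set of 10 is {10, 14}
Step 14: find(12) -> no change; set of 12 is {12}
Step 15: union(5, 7) -> already same set; set of 5 now {1, 2, 3, 5, 6, 7, 8, 11}
Step 16: union(8, 15) -> merged; set of 8 now {1, 2, 3, 5, 6, 7, 8, 11, 15}
Step 17: union(11, 7) -> already same set; set of 11 now {1, 2, 3, 5, 6, 7, 8, 11, 15}
Step 18: union(9, 8) -> merged; set of 9 now {1, 2, 3, 5, 6, 7, 8, 9, 11, 15}
Step 19: find(6) -> no change; set of 6 is {1, 2, 3, 5, 6, 7, 8, 9, 11, 15}
Step 20: union(2, 0) -> merged; set of 2 now {0, 1, 2, 3, 5, 6, 7, 8, 9, 11, 15}
Step 21: find(15) -> no change; set of 15 is {0, 1, 2, 3, 5, 6, 7, 8, 9, 11, 15}
Step 22: union(13, 15) -> merged; set of 13 now {0, 1, 2, 3, 5, 6, 7, 8, 9, 11, 13, 15}
Step 23: union(13, 0) -> already same set; set of 13 now {0, 1, 2, 3, 5, 6, 7, 8, 9, 11, 13, 15}
Step 24: union(10, 0) -> merged; set of 10 now {0, 1, 2, 3, 5, 6, 7, 8, 9, 10, 11, 13, 14, 15}
Set of 1: {0, 1, 2, 3, 5, 6, 7, 8, 9, 10, 11, 13, 14, 15}; 4 is not a member.

Answer: no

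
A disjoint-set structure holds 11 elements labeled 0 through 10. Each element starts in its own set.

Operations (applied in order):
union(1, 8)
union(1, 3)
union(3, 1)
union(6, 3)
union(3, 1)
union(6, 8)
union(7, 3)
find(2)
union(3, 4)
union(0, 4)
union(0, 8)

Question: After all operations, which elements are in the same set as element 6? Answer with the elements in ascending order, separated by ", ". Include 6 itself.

Step 1: union(1, 8) -> merged; set of 1 now {1, 8}
Step 2: union(1, 3) -> merged; set of 1 now {1, 3, 8}
Step 3: union(3, 1) -> already same set; set of 3 now {1, 3, 8}
Step 4: union(6, 3) -> merged; set of 6 now {1, 3, 6, 8}
Step 5: union(3, 1) -> already same set; set of 3 now {1, 3, 6, 8}
Step 6: union(6, 8) -> already same set; set of 6 now {1, 3, 6, 8}
Step 7: union(7, 3) -> merged; set of 7 now {1, 3, 6, 7, 8}
Step 8: find(2) -> no change; set of 2 is {2}
Step 9: union(3, 4) -> merged; set of 3 now {1, 3, 4, 6, 7, 8}
Step 10: union(0, 4) -> merged; set of 0 now {0, 1, 3, 4, 6, 7, 8}
Step 11: union(0, 8) -> already same set; set of 0 now {0, 1, 3, 4, 6, 7, 8}
Component of 6: {0, 1, 3, 4, 6, 7, 8}

Answer: 0, 1, 3, 4, 6, 7, 8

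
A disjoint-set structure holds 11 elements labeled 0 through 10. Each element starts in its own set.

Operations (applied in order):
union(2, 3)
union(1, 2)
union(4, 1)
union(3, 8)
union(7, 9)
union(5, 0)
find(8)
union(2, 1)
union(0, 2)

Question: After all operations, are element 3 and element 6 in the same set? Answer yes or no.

Answer: no

Derivation:
Step 1: union(2, 3) -> merged; set of 2 now {2, 3}
Step 2: union(1, 2) -> merged; set of 1 now {1, 2, 3}
Step 3: union(4, 1) -> merged; set of 4 now {1, 2, 3, 4}
Step 4: union(3, 8) -> merged; set of 3 now {1, 2, 3, 4, 8}
Step 5: union(7, 9) -> merged; set of 7 now {7, 9}
Step 6: union(5, 0) -> merged; set of 5 now {0, 5}
Step 7: find(8) -> no change; set of 8 is {1, 2, 3, 4, 8}
Step 8: union(2, 1) -> already same set; set of 2 now {1, 2, 3, 4, 8}
Step 9: union(0, 2) -> merged; set of 0 now {0, 1, 2, 3, 4, 5, 8}
Set of 3: {0, 1, 2, 3, 4, 5, 8}; 6 is not a member.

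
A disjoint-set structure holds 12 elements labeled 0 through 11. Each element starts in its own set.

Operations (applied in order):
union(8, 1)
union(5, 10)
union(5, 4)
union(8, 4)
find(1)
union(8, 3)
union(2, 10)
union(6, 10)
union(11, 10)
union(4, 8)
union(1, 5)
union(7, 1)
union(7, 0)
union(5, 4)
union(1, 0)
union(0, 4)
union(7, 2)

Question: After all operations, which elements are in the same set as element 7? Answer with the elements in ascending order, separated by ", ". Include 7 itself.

Step 1: union(8, 1) -> merged; set of 8 now {1, 8}
Step 2: union(5, 10) -> merged; set of 5 now {5, 10}
Step 3: union(5, 4) -> merged; set of 5 now {4, 5, 10}
Step 4: union(8, 4) -> merged; set of 8 now {1, 4, 5, 8, 10}
Step 5: find(1) -> no change; set of 1 is {1, 4, 5, 8, 10}
Step 6: union(8, 3) -> merged; set of 8 now {1, 3, 4, 5, 8, 10}
Step 7: union(2, 10) -> merged; set of 2 now {1, 2, 3, 4, 5, 8, 10}
Step 8: union(6, 10) -> merged; set of 6 now {1, 2, 3, 4, 5, 6, 8, 10}
Step 9: union(11, 10) -> merged; set of 11 now {1, 2, 3, 4, 5, 6, 8, 10, 11}
Step 10: union(4, 8) -> already same set; set of 4 now {1, 2, 3, 4, 5, 6, 8, 10, 11}
Step 11: union(1, 5) -> already same set; set of 1 now {1, 2, 3, 4, 5, 6, 8, 10, 11}
Step 12: union(7, 1) -> merged; set of 7 now {1, 2, 3, 4, 5, 6, 7, 8, 10, 11}
Step 13: union(7, 0) -> merged; set of 7 now {0, 1, 2, 3, 4, 5, 6, 7, 8, 10, 11}
Step 14: union(5, 4) -> already same set; set of 5 now {0, 1, 2, 3, 4, 5, 6, 7, 8, 10, 11}
Step 15: union(1, 0) -> already same set; set of 1 now {0, 1, 2, 3, 4, 5, 6, 7, 8, 10, 11}
Step 16: union(0, 4) -> already same set; set of 0 now {0, 1, 2, 3, 4, 5, 6, 7, 8, 10, 11}
Step 17: union(7, 2) -> already same set; set of 7 now {0, 1, 2, 3, 4, 5, 6, 7, 8, 10, 11}
Component of 7: {0, 1, 2, 3, 4, 5, 6, 7, 8, 10, 11}

Answer: 0, 1, 2, 3, 4, 5, 6, 7, 8, 10, 11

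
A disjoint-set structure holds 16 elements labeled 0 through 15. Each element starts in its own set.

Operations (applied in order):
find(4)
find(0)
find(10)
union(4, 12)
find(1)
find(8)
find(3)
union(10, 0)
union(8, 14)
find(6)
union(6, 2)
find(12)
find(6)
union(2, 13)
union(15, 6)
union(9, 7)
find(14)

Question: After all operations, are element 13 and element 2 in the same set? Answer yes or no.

Answer: yes

Derivation:
Step 1: find(4) -> no change; set of 4 is {4}
Step 2: find(0) -> no change; set of 0 is {0}
Step 3: find(10) -> no change; set of 10 is {10}
Step 4: union(4, 12) -> merged; set of 4 now {4, 12}
Step 5: find(1) -> no change; set of 1 is {1}
Step 6: find(8) -> no change; set of 8 is {8}
Step 7: find(3) -> no change; set of 3 is {3}
Step 8: union(10, 0) -> merged; set of 10 now {0, 10}
Step 9: union(8, 14) -> merged; set of 8 now {8, 14}
Step 10: find(6) -> no change; set of 6 is {6}
Step 11: union(6, 2) -> merged; set of 6 now {2, 6}
Step 12: find(12) -> no change; set of 12 is {4, 12}
Step 13: find(6) -> no change; set of 6 is {2, 6}
Step 14: union(2, 13) -> merged; set of 2 now {2, 6, 13}
Step 15: union(15, 6) -> merged; set of 15 now {2, 6, 13, 15}
Step 16: union(9, 7) -> merged; set of 9 now {7, 9}
Step 17: find(14) -> no change; set of 14 is {8, 14}
Set of 13: {2, 6, 13, 15}; 2 is a member.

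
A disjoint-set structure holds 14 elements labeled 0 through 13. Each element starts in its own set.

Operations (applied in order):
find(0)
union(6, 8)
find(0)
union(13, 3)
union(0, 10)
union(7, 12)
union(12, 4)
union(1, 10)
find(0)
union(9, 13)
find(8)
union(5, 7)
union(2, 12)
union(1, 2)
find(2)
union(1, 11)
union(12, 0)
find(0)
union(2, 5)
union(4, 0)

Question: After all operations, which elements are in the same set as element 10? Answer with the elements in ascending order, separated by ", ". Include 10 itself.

Step 1: find(0) -> no change; set of 0 is {0}
Step 2: union(6, 8) -> merged; set of 6 now {6, 8}
Step 3: find(0) -> no change; set of 0 is {0}
Step 4: union(13, 3) -> merged; set of 13 now {3, 13}
Step 5: union(0, 10) -> merged; set of 0 now {0, 10}
Step 6: union(7, 12) -> merged; set of 7 now {7, 12}
Step 7: union(12, 4) -> merged; set of 12 now {4, 7, 12}
Step 8: union(1, 10) -> merged; set of 1 now {0, 1, 10}
Step 9: find(0) -> no change; set of 0 is {0, 1, 10}
Step 10: union(9, 13) -> merged; set of 9 now {3, 9, 13}
Step 11: find(8) -> no change; set of 8 is {6, 8}
Step 12: union(5, 7) -> merged; set of 5 now {4, 5, 7, 12}
Step 13: union(2, 12) -> merged; set of 2 now {2, 4, 5, 7, 12}
Step 14: union(1, 2) -> merged; set of 1 now {0, 1, 2, 4, 5, 7, 10, 12}
Step 15: find(2) -> no change; set of 2 is {0, 1, 2, 4, 5, 7, 10, 12}
Step 16: union(1, 11) -> merged; set of 1 now {0, 1, 2, 4, 5, 7, 10, 11, 12}
Step 17: union(12, 0) -> already same set; set of 12 now {0, 1, 2, 4, 5, 7, 10, 11, 12}
Step 18: find(0) -> no change; set of 0 is {0, 1, 2, 4, 5, 7, 10, 11, 12}
Step 19: union(2, 5) -> already same set; set of 2 now {0, 1, 2, 4, 5, 7, 10, 11, 12}
Step 20: union(4, 0) -> already same set; set of 4 now {0, 1, 2, 4, 5, 7, 10, 11, 12}
Component of 10: {0, 1, 2, 4, 5, 7, 10, 11, 12}

Answer: 0, 1, 2, 4, 5, 7, 10, 11, 12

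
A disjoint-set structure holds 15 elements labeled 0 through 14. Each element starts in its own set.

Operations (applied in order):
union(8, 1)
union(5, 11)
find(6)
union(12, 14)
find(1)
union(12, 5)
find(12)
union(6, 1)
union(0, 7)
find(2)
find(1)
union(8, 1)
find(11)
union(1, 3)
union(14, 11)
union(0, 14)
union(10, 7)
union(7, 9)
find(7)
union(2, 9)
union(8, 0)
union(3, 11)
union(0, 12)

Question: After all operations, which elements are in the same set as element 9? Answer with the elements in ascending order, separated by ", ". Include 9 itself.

Step 1: union(8, 1) -> merged; set of 8 now {1, 8}
Step 2: union(5, 11) -> merged; set of 5 now {5, 11}
Step 3: find(6) -> no change; set of 6 is {6}
Step 4: union(12, 14) -> merged; set of 12 now {12, 14}
Step 5: find(1) -> no change; set of 1 is {1, 8}
Step 6: union(12, 5) -> merged; set of 12 now {5, 11, 12, 14}
Step 7: find(12) -> no change; set of 12 is {5, 11, 12, 14}
Step 8: union(6, 1) -> merged; set of 6 now {1, 6, 8}
Step 9: union(0, 7) -> merged; set of 0 now {0, 7}
Step 10: find(2) -> no change; set of 2 is {2}
Step 11: find(1) -> no change; set of 1 is {1, 6, 8}
Step 12: union(8, 1) -> already same set; set of 8 now {1, 6, 8}
Step 13: find(11) -> no change; set of 11 is {5, 11, 12, 14}
Step 14: union(1, 3) -> merged; set of 1 now {1, 3, 6, 8}
Step 15: union(14, 11) -> already same set; set of 14 now {5, 11, 12, 14}
Step 16: union(0, 14) -> merged; set of 0 now {0, 5, 7, 11, 12, 14}
Step 17: union(10, 7) -> merged; set of 10 now {0, 5, 7, 10, 11, 12, 14}
Step 18: union(7, 9) -> merged; set of 7 now {0, 5, 7, 9, 10, 11, 12, 14}
Step 19: find(7) -> no change; set of 7 is {0, 5, 7, 9, 10, 11, 12, 14}
Step 20: union(2, 9) -> merged; set of 2 now {0, 2, 5, 7, 9, 10, 11, 12, 14}
Step 21: union(8, 0) -> merged; set of 8 now {0, 1, 2, 3, 5, 6, 7, 8, 9, 10, 11, 12, 14}
Step 22: union(3, 11) -> already same set; set of 3 now {0, 1, 2, 3, 5, 6, 7, 8, 9, 10, 11, 12, 14}
Step 23: union(0, 12) -> already same set; set of 0 now {0, 1, 2, 3, 5, 6, 7, 8, 9, 10, 11, 12, 14}
Component of 9: {0, 1, 2, 3, 5, 6, 7, 8, 9, 10, 11, 12, 14}

Answer: 0, 1, 2, 3, 5, 6, 7, 8, 9, 10, 11, 12, 14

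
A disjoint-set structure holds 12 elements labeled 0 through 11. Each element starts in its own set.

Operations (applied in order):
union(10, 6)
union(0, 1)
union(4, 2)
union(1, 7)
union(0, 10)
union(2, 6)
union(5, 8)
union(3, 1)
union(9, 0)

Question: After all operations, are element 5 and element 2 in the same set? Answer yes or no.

Step 1: union(10, 6) -> merged; set of 10 now {6, 10}
Step 2: union(0, 1) -> merged; set of 0 now {0, 1}
Step 3: union(4, 2) -> merged; set of 4 now {2, 4}
Step 4: union(1, 7) -> merged; set of 1 now {0, 1, 7}
Step 5: union(0, 10) -> merged; set of 0 now {0, 1, 6, 7, 10}
Step 6: union(2, 6) -> merged; set of 2 now {0, 1, 2, 4, 6, 7, 10}
Step 7: union(5, 8) -> merged; set of 5 now {5, 8}
Step 8: union(3, 1) -> merged; set of 3 now {0, 1, 2, 3, 4, 6, 7, 10}
Step 9: union(9, 0) -> merged; set of 9 now {0, 1, 2, 3, 4, 6, 7, 9, 10}
Set of 5: {5, 8}; 2 is not a member.

Answer: no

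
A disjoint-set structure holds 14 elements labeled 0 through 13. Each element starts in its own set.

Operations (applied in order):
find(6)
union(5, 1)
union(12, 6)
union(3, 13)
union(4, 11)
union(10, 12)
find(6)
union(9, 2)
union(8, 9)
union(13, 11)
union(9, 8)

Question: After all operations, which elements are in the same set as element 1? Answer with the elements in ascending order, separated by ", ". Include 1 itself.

Step 1: find(6) -> no change; set of 6 is {6}
Step 2: union(5, 1) -> merged; set of 5 now {1, 5}
Step 3: union(12, 6) -> merged; set of 12 now {6, 12}
Step 4: union(3, 13) -> merged; set of 3 now {3, 13}
Step 5: union(4, 11) -> merged; set of 4 now {4, 11}
Step 6: union(10, 12) -> merged; set of 10 now {6, 10, 12}
Step 7: find(6) -> no change; set of 6 is {6, 10, 12}
Step 8: union(9, 2) -> merged; set of 9 now {2, 9}
Step 9: union(8, 9) -> merged; set of 8 now {2, 8, 9}
Step 10: union(13, 11) -> merged; set of 13 now {3, 4, 11, 13}
Step 11: union(9, 8) -> already same set; set of 9 now {2, 8, 9}
Component of 1: {1, 5}

Answer: 1, 5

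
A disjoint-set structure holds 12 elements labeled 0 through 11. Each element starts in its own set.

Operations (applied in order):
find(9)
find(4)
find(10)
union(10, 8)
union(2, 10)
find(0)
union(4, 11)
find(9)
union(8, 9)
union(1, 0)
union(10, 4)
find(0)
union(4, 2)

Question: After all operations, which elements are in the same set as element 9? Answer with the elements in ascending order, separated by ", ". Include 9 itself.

Step 1: find(9) -> no change; set of 9 is {9}
Step 2: find(4) -> no change; set of 4 is {4}
Step 3: find(10) -> no change; set of 10 is {10}
Step 4: union(10, 8) -> merged; set of 10 now {8, 10}
Step 5: union(2, 10) -> merged; set of 2 now {2, 8, 10}
Step 6: find(0) -> no change; set of 0 is {0}
Step 7: union(4, 11) -> merged; set of 4 now {4, 11}
Step 8: find(9) -> no change; set of 9 is {9}
Step 9: union(8, 9) -> merged; set of 8 now {2, 8, 9, 10}
Step 10: union(1, 0) -> merged; set of 1 now {0, 1}
Step 11: union(10, 4) -> merged; set of 10 now {2, 4, 8, 9, 10, 11}
Step 12: find(0) -> no change; set of 0 is {0, 1}
Step 13: union(4, 2) -> already same set; set of 4 now {2, 4, 8, 9, 10, 11}
Component of 9: {2, 4, 8, 9, 10, 11}

Answer: 2, 4, 8, 9, 10, 11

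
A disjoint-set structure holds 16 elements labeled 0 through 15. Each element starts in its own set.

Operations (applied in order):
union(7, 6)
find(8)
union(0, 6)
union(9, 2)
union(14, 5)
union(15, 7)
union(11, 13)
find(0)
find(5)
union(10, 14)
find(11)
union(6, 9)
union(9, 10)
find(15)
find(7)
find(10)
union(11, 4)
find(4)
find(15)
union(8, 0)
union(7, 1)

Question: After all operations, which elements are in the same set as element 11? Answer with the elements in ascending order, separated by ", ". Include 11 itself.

Step 1: union(7, 6) -> merged; set of 7 now {6, 7}
Step 2: find(8) -> no change; set of 8 is {8}
Step 3: union(0, 6) -> merged; set of 0 now {0, 6, 7}
Step 4: union(9, 2) -> merged; set of 9 now {2, 9}
Step 5: union(14, 5) -> merged; set of 14 now {5, 14}
Step 6: union(15, 7) -> merged; set of 15 now {0, 6, 7, 15}
Step 7: union(11, 13) -> merged; set of 11 now {11, 13}
Step 8: find(0) -> no change; set of 0 is {0, 6, 7, 15}
Step 9: find(5) -> no change; set of 5 is {5, 14}
Step 10: union(10, 14) -> merged; set of 10 now {5, 10, 14}
Step 11: find(11) -> no change; set of 11 is {11, 13}
Step 12: union(6, 9) -> merged; set of 6 now {0, 2, 6, 7, 9, 15}
Step 13: union(9, 10) -> merged; set of 9 now {0, 2, 5, 6, 7, 9, 10, 14, 15}
Step 14: find(15) -> no change; set of 15 is {0, 2, 5, 6, 7, 9, 10, 14, 15}
Step 15: find(7) -> no change; set of 7 is {0, 2, 5, 6, 7, 9, 10, 14, 15}
Step 16: find(10) -> no change; set of 10 is {0, 2, 5, 6, 7, 9, 10, 14, 15}
Step 17: union(11, 4) -> merged; set of 11 now {4, 11, 13}
Step 18: find(4) -> no change; set of 4 is {4, 11, 13}
Step 19: find(15) -> no change; set of 15 is {0, 2, 5, 6, 7, 9, 10, 14, 15}
Step 20: union(8, 0) -> merged; set of 8 now {0, 2, 5, 6, 7, 8, 9, 10, 14, 15}
Step 21: union(7, 1) -> merged; set of 7 now {0, 1, 2, 5, 6, 7, 8, 9, 10, 14, 15}
Component of 11: {4, 11, 13}

Answer: 4, 11, 13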